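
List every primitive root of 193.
There are φ(192) = 64 primitive roots mod 193: {5, 10, 15, 17, 19, 22, 26, 30, 34, 37, 38, 40, 41, 44, 45, 47, 51, 52, 53, 57, 58, 61, 66, 70, 73, 77, 78, 79, 80, 82, 90, 91, 102, 103, 111, 113, 114, 115, 116, 120, 123, 127, 132, 135, 136, 140, 141, 142, 146, 148, 149, 152, 153, 155, 156, 159, 163, 167, 171, 174, 176, 178, 183, 188}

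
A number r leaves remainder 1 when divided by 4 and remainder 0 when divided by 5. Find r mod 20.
M = 4 × 5 = 20. M₁ = 5, y₁ ≡ 1 mod 4. M₂ = 4, y₂ ≡ 4 mod 5. r = 1×5×1 + 0×4×4 ≡ 5 mod 20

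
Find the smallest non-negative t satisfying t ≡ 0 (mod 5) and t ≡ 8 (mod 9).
M = 5 × 9 = 45. M₁ = 9, y₁ ≡ 4 (mod 5). M₂ = 5, y₂ ≡ 2 (mod 9). t = 0×9×4 + 8×5×2 ≡ 35 (mod 45)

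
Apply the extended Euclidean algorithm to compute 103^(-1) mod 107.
Extended GCD: 103(-27) + 107(26) = 1. So 103^(-1) ≡ -27 ≡ 80 (mod 107). Verify: 103 × 80 = 8240 ≡ 1 (mod 107)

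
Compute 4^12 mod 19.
By repeated squaring mod 19: 4^{1}≡4, 4^{2}≡16, 4^{4}≡9, 4^{8}≡5. Then 4^{12} = 4^{8+4} ≡ 5 × 9 ≡ 7 mod 19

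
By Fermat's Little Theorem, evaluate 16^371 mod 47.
By Fermat: 16^{46} ≡ 1 (mod 47). 371 ≡ 3 (mod 46). So 16^{371} ≡ 16^{3} ≡ 7 (mod 47)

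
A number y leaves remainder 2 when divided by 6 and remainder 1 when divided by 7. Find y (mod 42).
M = 6 × 7 = 42. M₁ = 7, y₁ ≡ 1 (mod 6). M₂ = 6, y₂ ≡ 6 (mod 7). y = 2×7×1 + 1×6×6 ≡ 8 (mod 42)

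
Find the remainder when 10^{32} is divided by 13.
By Fermat: 10^{12} ≡ 1 mod 13. 32 = 2×12 + 8. So 10^{32} ≡ 10^{8} ≡ 9 mod 13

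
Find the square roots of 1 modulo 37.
The square roots of 1 mod 37 are 1 and 36. Verify: 1² = 1 ≡ 1 mod 37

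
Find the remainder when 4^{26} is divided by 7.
By Fermat: 4^{6} ≡ 1 (mod 7). 26 = 4×6 + 2. So 4^{26} ≡ 4^{2} ≡ 2 (mod 7)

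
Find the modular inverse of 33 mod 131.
Since 131 is prime, by Fermat 33^(-1) ≡ 33^{129} ≡ 4 (mod 131). Verify: 33 × 4 = 132 ≡ 1 (mod 131)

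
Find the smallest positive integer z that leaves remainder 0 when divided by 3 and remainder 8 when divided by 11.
M = 3 × 11 = 33. M₁ = 11, y₁ ≡ 2 (mod 3). M₂ = 3, y₂ ≡ 4 (mod 11). z = 0×11×2 + 8×3×4 ≡ 30 (mod 33)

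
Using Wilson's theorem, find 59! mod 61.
(60)! = (59)! × (60) ≡ -1 (mod 61). So (59)! ≡ -1 × (60)^(-1) ≡ (-1)×(-1) = 1 (mod 61)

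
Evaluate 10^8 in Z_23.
By repeated squaring mod 23: 10^{1}≡10, 10^{2}≡8, 10^{4}≡18, 10^{8}≡2. So 10^{8} ≡ 2 mod 23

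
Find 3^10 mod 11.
Using Fermat: 3^{10} ≡ 1 mod 11. 10 ≡ 0 mod 10. So 3^{10} ≡ 3^{0} ≡ 1 mod 11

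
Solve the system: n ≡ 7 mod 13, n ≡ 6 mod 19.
M = 13 × 19 = 247. M₁ = 19, y₁ ≡ 11 mod 13. M₂ = 13, y₂ ≡ 3 mod 19. n = 7×19×11 + 6×13×3 ≡ 215 mod 247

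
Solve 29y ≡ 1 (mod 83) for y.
Since 83 is prime, by Fermat 29^(-1) ≡ 29^{81} ≡ 63 (mod 83). Verify: 29 × 63 = 1827 ≡ 1 (mod 83)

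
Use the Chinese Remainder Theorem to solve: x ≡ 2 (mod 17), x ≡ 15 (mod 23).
M = 17 × 23 = 391. M₁ = 23, y₁ ≡ 3 (mod 17). M₂ = 17, y₂ ≡ 19 (mod 23). x = 2×23×3 + 15×17×19 ≡ 291 (mod 391)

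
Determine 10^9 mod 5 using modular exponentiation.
By repeated squaring (mod 5): 10^{1}≡0, 10^{2}≡0, 10^{4}≡0, 10^{8}≡0. Then 10^{9} = 10^{8+1} ≡ 0 × 0 ≡ 0 (mod 5)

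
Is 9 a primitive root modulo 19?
9^{9} ≡ 1 (mod 19) and 9 < 18, so ord_19(9) = 9 ≠ 18 and 9 is not a primitive root.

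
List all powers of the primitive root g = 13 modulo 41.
13^1, 13^2, ..., 13^{40} mod 41: [13, 5, 24, 25, 38, 2, 26, 10, 7, 9, 35, 4, 11, 20, 14, 18, 29, 8, 22, 40, 28, 36, 17, 16, 3, 39, 15, 31, 34, 32, 6, 37, 30, 21, 27, 23, 12, 33, 19, 1]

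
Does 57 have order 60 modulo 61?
57^{15} ≡ 1 (mod 61) and 15 < 60, so ord_61(57) = 15 ≠ 60 and 57 is not a primitive root.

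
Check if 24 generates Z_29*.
24^{7} ≡ 1 (mod 29) and 7 < 28, so ord_29(24) = 7 ≠ 28 and 24 is not a primitive root.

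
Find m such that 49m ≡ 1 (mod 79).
Since 79 is prime, by Fermat 49^(-1) ≡ 49^{77} ≡ 50 (mod 79). Verify: 49 × 50 = 2450 ≡ 1 (mod 79)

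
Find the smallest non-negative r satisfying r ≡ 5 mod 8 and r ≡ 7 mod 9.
M = 8 × 9 = 72. M₁ = 9, y₁ ≡ 1 mod 8. M₂ = 8, y₂ ≡ 8 mod 9. r = 5×9×1 + 7×8×8 ≡ 61 mod 72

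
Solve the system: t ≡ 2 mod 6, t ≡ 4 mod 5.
M = 6 × 5 = 30. M₁ = 5, y₁ ≡ 5 mod 6. M₂ = 6, y₂ ≡ 1 mod 5. t = 2×5×5 + 4×6×1 ≡ 14 mod 30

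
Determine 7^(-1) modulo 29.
Since 29 is prime, by Fermat 7^(-1) ≡ 7^{27} ≡ 25 mod 29. Verify: 7 × 25 = 175 ≡ 1 mod 29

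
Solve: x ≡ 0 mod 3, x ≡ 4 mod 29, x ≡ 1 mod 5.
M = 3 × 29 × 5 = 435. M₁ = 145, y₁ ≡ 1 mod 3. M₂ = 15, y₂ ≡ 2 mod 29. M₃ = 87, y₃ ≡ 3 mod 5. x = 0×145×1 + 4×15×2 + 1×87×3 ≡ 381 mod 435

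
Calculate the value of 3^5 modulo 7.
By repeated squaring (mod 7): 3^{1}≡3, 3^{2}≡2, 3^{4}≡4. Then 3^{5} = 3^{4+1} ≡ 4 × 3 ≡ 5 (mod 7)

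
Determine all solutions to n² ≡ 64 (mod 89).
The square roots of 64 mod 89 are 8 and 81. Verify: 8² = 64 ≡ 64 (mod 89)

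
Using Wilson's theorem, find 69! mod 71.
(70)! = (69)! × (70) ≡ -1 (mod 71). So (69)! ≡ -1 × (70)^(-1) ≡ (-1)×(-1) = 1 (mod 71)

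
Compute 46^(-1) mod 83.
Since 83 is prime, by Fermat 46^(-1) ≡ 46^{81} ≡ 74 mod 83. Verify: 46 × 74 = 3404 ≡ 1 mod 83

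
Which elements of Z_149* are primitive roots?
There are φ(148) = 72 primitive roots mod 149: {2, 3, 8, 10, 11, 12, 13, 14, 15, 18, 21, 23, 27, 32, 34, 38, 40, 41, 43, 48, 50, 51, 52, 55, 56, 57, 58, 59, 60, 62, 65, 66, 70, 71, 72, 74, 75, 77, 78, 79, 83, 84, 87, 89, 90, 91, 92, 93, 94, 97, 98, 99, 101, 106, 108, 109, 111, 115, 117, 122, 126, 128, 131, 134, 135, 136, 137, 138, 139, 141, 146, 147}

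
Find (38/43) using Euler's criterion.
(38/43) = 38^{21} mod 43 = 1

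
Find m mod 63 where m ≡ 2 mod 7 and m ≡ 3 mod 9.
M = 7 × 9 = 63. M₁ = 9, y₁ ≡ 4 mod 7. M₂ = 7, y₂ ≡ 4 mod 9. m = 2×9×4 + 3×7×4 ≡ 30 mod 63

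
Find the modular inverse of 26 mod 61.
Since 61 is prime, by Fermat 26^(-1) ≡ 26^{59} ≡ 54 (mod 61). Verify: 26 × 54 = 1404 ≡ 1 (mod 61)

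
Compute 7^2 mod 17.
7^{2} = 49 ≡ 15 (mod 17)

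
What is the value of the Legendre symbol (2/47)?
(2/47) = 2^{23} mod 47 = 1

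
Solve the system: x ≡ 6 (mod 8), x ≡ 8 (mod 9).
M = 8 × 9 = 72. M₁ = 9, y₁ ≡ 1 (mod 8). M₂ = 8, y₂ ≡ 8 (mod 9). x = 6×9×1 + 8×8×8 ≡ 62 (mod 72)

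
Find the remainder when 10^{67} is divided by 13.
By Fermat: 10^{12} ≡ 1 (mod 13). 67 = 5×12 + 7. So 10^{67} ≡ 10^{7} ≡ 10 (mod 13)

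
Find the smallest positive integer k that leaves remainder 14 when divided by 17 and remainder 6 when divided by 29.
M = 17 × 29 = 493. M₁ = 29, y₁ ≡ 10 (mod 17). M₂ = 17, y₂ ≡ 12 (mod 29). k = 14×29×10 + 6×17×12 ≡ 354 (mod 493)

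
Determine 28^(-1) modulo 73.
Since 73 is prime, by Fermat 28^(-1) ≡ 28^{71} ≡ 60 (mod 73). Verify: 28 × 60 = 1680 ≡ 1 (mod 73)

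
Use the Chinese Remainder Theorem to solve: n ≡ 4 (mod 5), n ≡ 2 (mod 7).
M = 5 × 7 = 35. M₁ = 7, y₁ ≡ 3 (mod 5). M₂ = 5, y₂ ≡ 3 (mod 7). n = 4×7×3 + 2×5×3 ≡ 9 (mod 35)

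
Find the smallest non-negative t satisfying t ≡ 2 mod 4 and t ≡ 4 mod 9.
M = 4 × 9 = 36. M₁ = 9, y₁ ≡ 1 mod 4. M₂ = 4, y₂ ≡ 7 mod 9. t = 2×9×1 + 4×4×7 ≡ 22 mod 36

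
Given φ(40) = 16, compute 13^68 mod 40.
By Euler: 13^{16} ≡ 1 (mod 40) since gcd(13, 40) = 1. 68 = 4×16 + 4. So 13^{68} ≡ 13^{4} ≡ 1 (mod 40)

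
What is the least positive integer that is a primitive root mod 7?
g = 3. For each prime q|6: 3^{3}≡6, 3^{2}≡2, none ≡ 1, so ord_7(3) = 6 and 3 is a primitive root.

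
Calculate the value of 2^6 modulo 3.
Using Fermat: 2^{2} ≡ 1 mod 3. 6 ≡ 0 mod 2. So 2^{6} ≡ 2^{0} ≡ 1 mod 3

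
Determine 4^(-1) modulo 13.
Since 13 is prime, by Fermat 4^(-1) ≡ 4^{11} ≡ 10 (mod 13). Verify: 4 × 10 = 40 ≡ 1 (mod 13)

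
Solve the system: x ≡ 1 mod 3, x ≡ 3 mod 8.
M = 3 × 8 = 24. M₁ = 8, y₁ ≡ 2 mod 3. M₂ = 3, y₂ ≡ 3 mod 8. x = 1×8×2 + 3×3×3 ≡ 19 mod 24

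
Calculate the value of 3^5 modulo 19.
By repeated squaring (mod 19): 3^{1}≡3, 3^{2}≡9, 3^{4}≡5. Then 3^{5} = 3^{4+1} ≡ 5 × 3 ≡ 15 (mod 19)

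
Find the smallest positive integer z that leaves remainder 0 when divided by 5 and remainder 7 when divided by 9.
M = 5 × 9 = 45. M₁ = 9, y₁ ≡ 4 mod 5. M₂ = 5, y₂ ≡ 2 mod 9. z = 0×9×4 + 7×5×2 ≡ 25 mod 45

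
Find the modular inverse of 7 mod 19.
Since 19 is prime, by Fermat 7^(-1) ≡ 7^{17} ≡ 11 (mod 19). Verify: 7 × 11 = 77 ≡ 1 (mod 19)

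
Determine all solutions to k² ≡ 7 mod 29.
The square roots of 7 mod 29 are 23 and 6. Verify: 23² = 529 ≡ 7 mod 29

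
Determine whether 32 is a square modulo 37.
By Euler's criterion: 32^{18} ≡ 36 mod 37. Since this equals -1 (≡ 36), 32 is not a QR.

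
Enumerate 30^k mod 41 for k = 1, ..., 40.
30^1, 30^2, ..., 30^{40} mod 41: [30, 39, 22, 4, 38, 33, 6, 16, 29, 9, 24, 23, 34, 36, 14, 10, 13, 21, 15, 40, 11, 2, 19, 37, 3, 8, 35, 25, 12, 32, 17, 18, 7, 5, 27, 31, 28, 20, 26, 1]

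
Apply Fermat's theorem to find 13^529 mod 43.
By Fermat: 13^{42} ≡ 1 mod 43. 529 ≡ 25 mod 42. So 13^{529} ≡ 13^{25} ≡ 9 mod 43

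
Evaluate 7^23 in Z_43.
By repeated squaring (mod 43): 7^{1}≡7, 7^{2}≡6, 7^{4}≡36, 7^{8}≡6, 7^{16}≡36. Then 7^{23} = 7^{16+4+2+1} ≡ 36 × 36 × 6 × 7 ≡ 37 (mod 43)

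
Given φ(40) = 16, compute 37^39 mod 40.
By Euler: 37^{16} ≡ 1 mod 40 since gcd(37, 40) = 1. 39 = 2×16 + 7. So 37^{39} ≡ 37^{7} ≡ 13 mod 40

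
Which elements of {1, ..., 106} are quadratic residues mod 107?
QRs mod 107: {1, 3, 4, 9, 10, 11, 12, 13, 14, 16, 19, 23, 25, 27, 29, 30, 33, 34, 35, 36, 37, 39, 40, 41, 42, 44, 47, 48, 49, 52, 53, 56, 57, 61, 62, 64, 69, 75, 76, 79, 81, 83, 85, 86, 87, 89, 90, 92, 99, 100, 101, 102, 105}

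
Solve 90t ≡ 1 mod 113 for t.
Since 113 is prime, by Fermat 90^(-1) ≡ 90^{111} ≡ 54 mod 113. Verify: 90 × 54 = 4860 ≡ 1 mod 113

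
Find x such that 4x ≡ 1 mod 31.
Since 31 is prime, by Fermat 4^(-1) ≡ 4^{29} ≡ 8 mod 31. Verify: 4 × 8 = 32 ≡ 1 mod 31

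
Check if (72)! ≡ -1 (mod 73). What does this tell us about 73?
(72)! mod 73 = 72. Since this equals -1 (mod 73), Wilson confirms 73 is prime.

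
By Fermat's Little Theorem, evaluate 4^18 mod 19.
By Fermat's Little Theorem, 4^{18} ≡ 1 mod 19 since 19 is prime and gcd(4, 19) = 1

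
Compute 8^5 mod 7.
By repeated squaring mod 7: 8^{1}≡1, 8^{2}≡1, 8^{4}≡1. Then 8^{5} = 8^{4+1} ≡ 1 × 1 ≡ 1 mod 7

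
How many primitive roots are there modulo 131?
Number of primitive roots mod 131 = φ(p-1) = φ(130) = 48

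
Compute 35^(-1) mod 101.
Since 101 is prime, by Fermat 35^(-1) ≡ 35^{99} ≡ 26 mod 101. Verify: 35 × 26 = 910 ≡ 1 mod 101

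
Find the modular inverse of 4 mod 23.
Since 23 is prime, by Fermat 4^(-1) ≡ 4^{21} ≡ 6 mod 23. Verify: 4 × 6 = 24 ≡ 1 mod 23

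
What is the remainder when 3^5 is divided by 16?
By repeated squaring mod 16: 3^{1}≡3, 3^{2}≡9, 3^{4}≡1. Then 3^{5} = 3^{4+1} ≡ 1 × 3 ≡ 3 mod 16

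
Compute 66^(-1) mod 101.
Since 101 is prime, by Fermat 66^(-1) ≡ 66^{99} ≡ 75 mod 101. Verify: 66 × 75 = 4950 ≡ 1 mod 101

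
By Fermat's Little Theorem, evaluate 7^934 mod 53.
By Fermat: 7^{52} ≡ 1 (mod 53). 934 ≡ 50 (mod 52). So 7^{934} ≡ 7^{50} ≡ 13 (mod 53)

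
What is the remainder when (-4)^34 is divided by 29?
Using Fermat: (-4)^{28} ≡ 1 (mod 29). 34 ≡ 6 (mod 28). So (-4)^{34} ≡ (-4)^{6} ≡ 7 (mod 29)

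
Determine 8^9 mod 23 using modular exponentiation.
By repeated squaring mod 23: 8^{1}≡8, 8^{2}≡18, 8^{4}≡2, 8^{8}≡4. Then 8^{9} = 8^{8+1} ≡ 4 × 8 ≡ 9 mod 23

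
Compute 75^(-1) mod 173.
Since 173 is prime, by Fermat 75^(-1) ≡ 75^{171} ≡ 30 mod 173. Verify: 75 × 30 = 2250 ≡ 1 mod 173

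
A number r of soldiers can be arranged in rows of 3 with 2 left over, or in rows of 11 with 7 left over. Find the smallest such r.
M = 3 × 11 = 33. M₁ = 11, y₁ ≡ 2 (mod 3). M₂ = 3, y₂ ≡ 4 (mod 11). r = 2×11×2 + 7×3×4 ≡ 29 (mod 33)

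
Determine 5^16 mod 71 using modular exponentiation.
By repeated squaring mod 71: 5^{1}≡5, 5^{2}≡25, 5^{4}≡57, 5^{8}≡54, 5^{16}≡5. So 5^{16} ≡ 5 mod 71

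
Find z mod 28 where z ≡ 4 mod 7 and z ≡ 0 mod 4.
M = 7 × 4 = 28. M₁ = 4, y₁ ≡ 2 mod 7. M₂ = 7, y₂ ≡ 3 mod 4. z = 4×4×2 + 0×7×3 ≡ 4 mod 28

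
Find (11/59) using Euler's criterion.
(11/59) = 11^{29} mod 59 = -1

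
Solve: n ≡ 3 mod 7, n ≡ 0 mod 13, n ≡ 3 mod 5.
M = 7 × 13 × 5 = 455. M₁ = 65, y₁ ≡ 4 mod 7. M₂ = 35, y₂ ≡ 3 mod 13. M₃ = 91, y₃ ≡ 1 mod 5. n = 3×65×4 + 0×35×3 + 3×91×1 ≡ 143 mod 455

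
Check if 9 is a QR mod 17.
By Euler's criterion: 9^{8} ≡ 1 mod 17. Since this equals 1, 9 is a QR.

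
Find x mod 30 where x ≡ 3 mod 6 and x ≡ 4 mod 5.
M = 6 × 5 = 30. M₁ = 5, y₁ ≡ 5 mod 6. M₂ = 6, y₂ ≡ 1 mod 5. x = 3×5×5 + 4×6×1 ≡ 9 mod 30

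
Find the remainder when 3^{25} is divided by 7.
By Fermat: 3^{6} ≡ 1 mod 7. 25 = 4×6 + 1. So 3^{25} ≡ 3^{1} ≡ 3 mod 7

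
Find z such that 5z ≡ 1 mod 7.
Since 7 is prime, by Fermat 5^(-1) ≡ 5^{5} ≡ 3 mod 7. Verify: 5 × 3 = 15 ≡ 1 mod 7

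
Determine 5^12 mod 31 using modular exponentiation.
By repeated squaring mod 31: 5^{1}≡5, 5^{2}≡25, 5^{4}≡5, 5^{8}≡25. Then 5^{12} = 5^{8+4} ≡ 25 × 5 ≡ 1 mod 31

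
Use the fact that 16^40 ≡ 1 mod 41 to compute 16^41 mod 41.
By Fermat: 16^{40} ≡ 1 mod 41. So 16^{41} = 16^{40} · 16^{1} ≡ 16^{1} ≡ 16 mod 41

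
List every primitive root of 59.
There are φ(58) = 28 primitive roots mod 59: {2, 6, 8, 10, 11, 13, 14, 18, 23, 24, 30, 31, 32, 33, 34, 37, 38, 39, 40, 42, 43, 44, 47, 50, 52, 54, 55, 56}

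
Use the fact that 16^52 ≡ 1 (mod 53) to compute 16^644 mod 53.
By Fermat: 16^{52} ≡ 1 (mod 53). 644 ≡ 20 (mod 52). So 16^{644} ≡ 16^{20} ≡ 49 (mod 53)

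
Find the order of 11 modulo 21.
Powers of 11 mod 21: 11^1≡11, 11^2≡16, 11^3≡8, 11^4≡4, 11^5≡2, 11^6≡1. So the order of 11 is 6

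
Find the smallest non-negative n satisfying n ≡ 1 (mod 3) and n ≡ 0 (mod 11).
M = 3 × 11 = 33. M₁ = 11, y₁ ≡ 2 (mod 3). M₂ = 3, y₂ ≡ 4 (mod 11). n = 1×11×2 + 0×3×4 ≡ 22 (mod 33)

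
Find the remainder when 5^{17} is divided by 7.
By Fermat: 5^{6} ≡ 1 (mod 7). 17 = 2×6 + 5. So 5^{17} ≡ 5^{5} ≡ 3 (mod 7)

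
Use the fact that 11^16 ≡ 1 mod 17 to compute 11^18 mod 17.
By Fermat: 11^{16} ≡ 1 mod 17. So 11^{18} = 11^{16} · 11^{2} ≡ 11^{2} ≡ 2 mod 17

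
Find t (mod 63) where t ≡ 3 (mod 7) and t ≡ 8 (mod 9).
M = 7 × 9 = 63. M₁ = 9, y₁ ≡ 4 (mod 7). M₂ = 7, y₂ ≡ 4 (mod 9). t = 3×9×4 + 8×7×4 ≡ 17 (mod 63)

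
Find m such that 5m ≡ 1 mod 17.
Since 17 is prime, by Fermat 5^(-1) ≡ 5^{15} ≡ 7 mod 17. Verify: 5 × 7 = 35 ≡ 1 mod 17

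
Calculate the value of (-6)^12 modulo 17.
By repeated squaring (mod 17): (-6)^{1}≡11, (-6)^{2}≡2, (-6)^{4}≡4, (-6)^{8}≡16. Then (-6)^{12} = (-6)^{8+4} ≡ 16 × 4 ≡ 13 (mod 17)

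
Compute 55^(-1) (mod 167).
Since 167 is prime, by Fermat 55^(-1) ≡ 55^{165} ≡ 82 (mod 167). Verify: 55 × 82 = 4510 ≡ 1 (mod 167)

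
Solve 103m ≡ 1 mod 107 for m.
Since 107 is prime, by Fermat 103^(-1) ≡ 103^{105} ≡ 80 mod 107. Verify: 103 × 80 = 8240 ≡ 1 mod 107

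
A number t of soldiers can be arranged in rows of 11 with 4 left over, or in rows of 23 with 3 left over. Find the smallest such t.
M = 11 × 23 = 253. M₁ = 23, y₁ ≡ 1 mod 11. M₂ = 11, y₂ ≡ 21 mod 23. t = 4×23×1 + 3×11×21 ≡ 26 mod 253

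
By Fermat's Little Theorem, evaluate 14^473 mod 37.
By Fermat: 14^{36} ≡ 1 mod 37. 473 ≡ 5 mod 36. So 14^{473} ≡ 14^{5} ≡ 29 mod 37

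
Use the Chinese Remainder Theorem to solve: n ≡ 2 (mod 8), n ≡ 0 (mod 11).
M = 8 × 11 = 88. M₁ = 11, y₁ ≡ 3 (mod 8). M₂ = 8, y₂ ≡ 7 (mod 11). n = 2×11×3 + 0×8×7 ≡ 66 (mod 88)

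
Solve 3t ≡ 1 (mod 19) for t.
Since 19 is prime, by Fermat 3^(-1) ≡ 3^{17} ≡ 13 (mod 19). Verify: 3 × 13 = 39 ≡ 1 (mod 19)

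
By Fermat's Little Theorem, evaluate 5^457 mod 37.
By Fermat: 5^{36} ≡ 1 (mod 37). 457 ≡ 25 (mod 36). So 5^{457} ≡ 5^{25} ≡ 19 (mod 37)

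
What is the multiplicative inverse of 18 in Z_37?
Since 37 is prime, by Fermat 18^(-1) ≡ 18^{35} ≡ 35 (mod 37). Verify: 18 × 35 = 630 ≡ 1 (mod 37)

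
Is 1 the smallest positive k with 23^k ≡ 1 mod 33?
Powers of 23 mod 33: 23^1≡23, 23^2≡1. 23^1≡23≢1, so ord ≠ 1. No, the actual order is 2.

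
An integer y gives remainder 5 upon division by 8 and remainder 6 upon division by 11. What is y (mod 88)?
M = 8 × 11 = 88. M₁ = 11, y₁ ≡ 3 (mod 8). M₂ = 8, y₂ ≡ 7 (mod 11). y = 5×11×3 + 6×8×7 ≡ 61 (mod 88)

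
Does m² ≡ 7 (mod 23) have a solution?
By Euler's criterion: 7^{11} ≡ 22 (mod 23). Since this equals -1 (≡ 22), 7 is not a QR.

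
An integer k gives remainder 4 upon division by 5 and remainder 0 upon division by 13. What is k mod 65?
M = 5 × 13 = 65. M₁ = 13, y₁ ≡ 2 mod 5. M₂ = 5, y₂ ≡ 8 mod 13. k = 4×13×2 + 0×5×8 ≡ 39 mod 65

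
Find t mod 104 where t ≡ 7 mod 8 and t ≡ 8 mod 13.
M = 8 × 13 = 104. M₁ = 13, y₁ ≡ 5 mod 8. M₂ = 8, y₂ ≡ 5 mod 13. t = 7×13×5 + 8×8×5 ≡ 47 mod 104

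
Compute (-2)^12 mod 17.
By repeated squaring (mod 17): (-2)^{1}≡15, (-2)^{2}≡4, (-2)^{4}≡16, (-2)^{8}≡1. Then (-2)^{12} = (-2)^{8+4} ≡ 1 × 16 ≡ 16 (mod 17)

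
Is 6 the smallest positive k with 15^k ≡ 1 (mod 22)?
Powers of 15 mod 22: 15^1≡15, 15^2≡5, 15^3≡9, 15^4≡3, 15^5≡1. Already 15^5≡1, so the order is 5 < 6. No, the actual order is 5.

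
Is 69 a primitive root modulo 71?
ord_71(69) divides 70. For each prime q|70: 69^{35}≡70, 69^{14}≡54, 69^{10}≡30, none ≡ 1. So 69 has order 70 and is a primitive root mod 71.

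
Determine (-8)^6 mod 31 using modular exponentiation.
By repeated squaring (mod 31): (-8)^{1}≡23, (-8)^{2}≡2, (-8)^{4}≡4. Then (-8)^{6} = (-8)^{4+2} ≡ 4 × 2 ≡ 8 (mod 31)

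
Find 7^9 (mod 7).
By repeated squaring (mod 7): 7^{1}≡0, 7^{2}≡0, 7^{4}≡0, 7^{8}≡0. Then 7^{9} = 7^{8+1} ≡ 0 × 0 ≡ 0 (mod 7)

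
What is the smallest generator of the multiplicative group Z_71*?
g = 7. For each prime q|70: 7^{35}≡70, 7^{14}≡54, 7^{10}≡45, none ≡ 1, so ord_71(7) = 70 and 7 is a primitive root.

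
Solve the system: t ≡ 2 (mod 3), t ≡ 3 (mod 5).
M = 3 × 5 = 15. M₁ = 5, y₁ ≡ 2 (mod 3). M₂ = 3, y₂ ≡ 2 (mod 5). t = 2×5×2 + 3×3×2 ≡ 8 (mod 15)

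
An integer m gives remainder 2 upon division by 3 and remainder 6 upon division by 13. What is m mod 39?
M = 3 × 13 = 39. M₁ = 13, y₁ ≡ 1 mod 3. M₂ = 3, y₂ ≡ 9 mod 13. m = 2×13×1 + 6×3×9 ≡ 32 mod 39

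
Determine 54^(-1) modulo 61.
Since 61 is prime, by Fermat 54^(-1) ≡ 54^{59} ≡ 26 (mod 61). Verify: 54 × 26 = 1404 ≡ 1 (mod 61)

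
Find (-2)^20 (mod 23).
By repeated squaring (mod 23): (-2)^{1}≡21, (-2)^{2}≡4, (-2)^{4}≡16, (-2)^{8}≡3, (-2)^{16}≡9. Then (-2)^{20} = (-2)^{16+4} ≡ 9 × 16 ≡ 6 (mod 23)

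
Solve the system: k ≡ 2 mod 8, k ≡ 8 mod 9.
M = 8 × 9 = 72. M₁ = 9, y₁ ≡ 1 mod 8. M₂ = 8, y₂ ≡ 8 mod 9. k = 2×9×1 + 8×8×8 ≡ 26 mod 72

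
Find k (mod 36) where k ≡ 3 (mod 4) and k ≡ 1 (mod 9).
M = 4 × 9 = 36. M₁ = 9, y₁ ≡ 1 (mod 4). M₂ = 4, y₂ ≡ 7 (mod 9). k = 3×9×1 + 1×4×7 ≡ 19 (mod 36)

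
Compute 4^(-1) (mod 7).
Since 7 is prime, by Fermat 4^(-1) ≡ 4^{5} ≡ 2 (mod 7). Verify: 4 × 2 = 8 ≡ 1 (mod 7)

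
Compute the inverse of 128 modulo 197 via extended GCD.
Extended GCD: 128(-20) + 197(13) = 1. So 128^(-1) ≡ -20 ≡ 177 (mod 197). Verify: 128 × 177 = 22656 ≡ 1 (mod 197)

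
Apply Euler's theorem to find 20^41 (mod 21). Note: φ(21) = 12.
By Euler: 20^{12} ≡ 1 (mod 21) since gcd(20, 21) = 1. 41 = 3×12 + 5. So 20^{41} ≡ 20^{5} ≡ 20 (mod 21)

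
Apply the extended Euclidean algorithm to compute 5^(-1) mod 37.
Extended GCD: 5(15) + 37(-2) = 1. So 5^(-1) ≡ 15 (mod 37). Verify: 5 × 15 = 75 ≡ 1 (mod 37)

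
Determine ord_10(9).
Powers of 9 mod 10: 9^1≡9, 9^2≡1. So the order of 9 is 2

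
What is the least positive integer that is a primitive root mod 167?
g = 5. For each prime q|166: 5^{83}≡166, 5^{2}≡25, none ≡ 1, so ord_167(5) = 166 and 5 is a primitive root.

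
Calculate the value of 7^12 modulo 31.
By repeated squaring mod 31: 7^{1}≡7, 7^{2}≡18, 7^{4}≡14, 7^{8}≡10. Then 7^{12} = 7^{8+4} ≡ 10 × 14 ≡ 16 mod 31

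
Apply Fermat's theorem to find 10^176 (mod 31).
By Fermat: 10^{30} ≡ 1 (mod 31). 176 ≡ 26 (mod 30). So 10^{176} ≡ 10^{26} ≡ 19 (mod 31)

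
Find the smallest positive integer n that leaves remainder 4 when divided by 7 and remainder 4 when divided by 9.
M = 7 × 9 = 63. M₁ = 9, y₁ ≡ 4 mod 7. M₂ = 7, y₂ ≡ 4 mod 9. n = 4×9×4 + 4×7×4 ≡ 4 mod 63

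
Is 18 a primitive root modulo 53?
ord_53(18) divides 52. For each prime q|52: 18^{26}≡52, 18^{4}≡36, none ≡ 1. So 18 has order 52 and is a primitive root mod 53.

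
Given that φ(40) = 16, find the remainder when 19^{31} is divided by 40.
By Euler: 19^{16} ≡ 1 (mod 40) since gcd(19, 40) = 1. 31 = 1×16 + 15. So 19^{31} ≡ 19^{15} ≡ 19 (mod 40)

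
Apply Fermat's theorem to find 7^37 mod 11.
By Fermat: 7^{10} ≡ 1 mod 11. 37 = 3×10 + 7. So 7^{37} ≡ 7^{7} ≡ 6 mod 11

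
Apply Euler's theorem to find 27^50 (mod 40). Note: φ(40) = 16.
By Euler: 27^{16} ≡ 1 (mod 40) since gcd(27, 40) = 1. 50 = 3×16 + 2. So 27^{50} ≡ 27^{2} ≡ 9 (mod 40)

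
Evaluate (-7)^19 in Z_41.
By repeated squaring (mod 41): (-7)^{1}≡34, (-7)^{2}≡8, (-7)^{4}≡23, (-7)^{8}≡37, (-7)^{16}≡16. Then (-7)^{19} = (-7)^{16+2+1} ≡ 16 × 8 × 34 ≡ 6 (mod 41)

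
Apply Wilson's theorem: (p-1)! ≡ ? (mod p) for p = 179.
By Wilson's theorem, (178)! ≡ -1 ≡ 178 mod 179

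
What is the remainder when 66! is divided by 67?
By Wilson's theorem, (66)! ≡ -1 ≡ 66 (mod 67)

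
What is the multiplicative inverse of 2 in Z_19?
Since 19 is prime, by Fermat 2^(-1) ≡ 2^{17} ≡ 10 (mod 19). Verify: 2 × 10 = 20 ≡ 1 (mod 19)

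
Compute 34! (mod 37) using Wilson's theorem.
(36)! = (34)! × (35) × (36) ≡ -1 (mod 37). So (34)! ≡ -1 × [(36)(35)]^(-1) ≡ 18 (mod 37)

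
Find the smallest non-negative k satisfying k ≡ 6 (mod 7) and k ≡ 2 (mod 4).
M = 7 × 4 = 28. M₁ = 4, y₁ ≡ 2 (mod 7). M₂ = 7, y₂ ≡ 3 (mod 4). k = 6×4×2 + 2×7×3 ≡ 6 (mod 28)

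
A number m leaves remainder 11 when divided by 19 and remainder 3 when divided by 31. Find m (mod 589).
M = 19 × 31 = 589. M₁ = 31, y₁ ≡ 8 (mod 19). M₂ = 19, y₂ ≡ 18 (mod 31). m = 11×31×8 + 3×19×18 ≡ 220 (mod 589)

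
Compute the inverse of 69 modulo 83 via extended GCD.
Extended GCD: 69(-6) + 83(5) = 1. So 69^(-1) ≡ -6 ≡ 77 mod 83. Verify: 69 × 77 = 5313 ≡ 1 mod 83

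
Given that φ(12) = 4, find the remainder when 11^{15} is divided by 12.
By Euler: 11^{4} ≡ 1 mod 12 since gcd(11, 12) = 1. 15 = 3×4 + 3. So 11^{15} ≡ 11^{3} ≡ 11 mod 12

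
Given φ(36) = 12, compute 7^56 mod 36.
By Euler: 7^{12} ≡ 1 mod 36 since gcd(7, 36) = 1. 56 = 4×12 + 8. So 7^{56} ≡ 7^{8} ≡ 13 mod 36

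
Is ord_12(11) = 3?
Powers of 11 mod 12: 11^1≡11, 11^2≡1. Already 11^2≡1, so the order is 2 < 3. No, the actual order is 2.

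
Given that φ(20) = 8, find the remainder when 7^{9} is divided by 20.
By Euler: 7^{8} ≡ 1 (mod 20) since gcd(7, 20) = 1. 9 = 1×8 + 1. So 7^{9} ≡ 7^{1} ≡ 7 (mod 20)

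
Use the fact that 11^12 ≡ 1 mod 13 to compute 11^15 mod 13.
By Fermat: 11^{12} ≡ 1 mod 13. So 11^{15} = 11^{12} · 11^{3} ≡ 11^{3} ≡ 5 mod 13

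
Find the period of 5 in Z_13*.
Powers of 5 mod 13: 5^1≡5, 5^2≡12, 5^3≡8, 5^4≡1. So the order of 5 is 4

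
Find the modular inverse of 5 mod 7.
Since 7 is prime, by Fermat 5^(-1) ≡ 5^{5} ≡ 3 mod 7. Verify: 5 × 3 = 15 ≡ 1 mod 7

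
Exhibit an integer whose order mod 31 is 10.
15 has order 10 mod 31 since 15^{10} ≡ 1 (mod 31) and no smaller power works.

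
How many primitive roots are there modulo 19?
A prime p has φ(p-1) primitive roots; here φ(18) = 6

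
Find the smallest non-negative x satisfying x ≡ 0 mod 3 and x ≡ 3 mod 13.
M = 3 × 13 = 39. M₁ = 13, y₁ ≡ 1 mod 3. M₂ = 3, y₂ ≡ 9 mod 13. x = 0×13×1 + 3×3×9 ≡ 3 mod 39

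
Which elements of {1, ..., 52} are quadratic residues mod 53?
Quadratic residues modulo 53: {1, 4, 6, 7, 9, 10, 11, 13, 15, 16, 17, 24, 25, 28, 29, 36, 37, 38, 40, 42, 43, 44, 46, 47, 49, 52}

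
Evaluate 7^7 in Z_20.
By repeated squaring (mod 20): 7^{1}≡7, 7^{2}≡9, 7^{4}≡1. Then 7^{7} = 7^{4+2+1} ≡ 1 × 9 × 7 ≡ 3 (mod 20)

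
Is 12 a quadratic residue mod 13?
By Euler's criterion: 12^{6} ≡ 1 (mod 13). Since this equals 1, 12 is a QR.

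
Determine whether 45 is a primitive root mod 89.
45^{11} ≡ 1 (mod 89) and 11 < 88, so ord_89(45) = 11 ≠ 88 and 45 is not a primitive root.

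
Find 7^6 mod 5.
Using Fermat: 7^{4} ≡ 1 mod 5. 6 ≡ 2 mod 4. So 7^{6} ≡ 7^{2} ≡ 4 mod 5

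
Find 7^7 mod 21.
By repeated squaring mod 21: 7^{1}≡7, 7^{2}≡7, 7^{4}≡7. Then 7^{7} = 7^{4+2+1} ≡ 7 × 7 × 7 ≡ 7 mod 21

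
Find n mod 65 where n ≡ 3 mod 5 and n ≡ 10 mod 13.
M = 5 × 13 = 65. M₁ = 13, y₁ ≡ 2 mod 5. M₂ = 5, y₂ ≡ 8 mod 13. n = 3×13×2 + 10×5×8 ≡ 23 mod 65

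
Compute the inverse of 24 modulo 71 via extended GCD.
Extended GCD: 24(3) + 71(-1) = 1. So 24^(-1) ≡ 3 (mod 71). Verify: 24 × 3 = 72 ≡ 1 (mod 71)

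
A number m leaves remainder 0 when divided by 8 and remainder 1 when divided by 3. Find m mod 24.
M = 8 × 3 = 24. M₁ = 3, y₁ ≡ 3 mod 8. M₂ = 8, y₂ ≡ 2 mod 3. m = 0×3×3 + 1×8×2 ≡ 16 mod 24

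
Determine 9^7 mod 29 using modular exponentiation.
By repeated squaring (mod 29): 9^{1}≡9, 9^{2}≡23, 9^{4}≡7. Then 9^{7} = 9^{4+2+1} ≡ 7 × 23 × 9 ≡ 28 (mod 29)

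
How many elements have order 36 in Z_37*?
There are φ(37-1) = φ(36) = 12 primitive roots modulo 37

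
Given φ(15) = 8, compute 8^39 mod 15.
By Euler: 8^{8} ≡ 1 mod 15 since gcd(8, 15) = 1. 39 = 4×8 + 7. So 8^{39} ≡ 8^{7} ≡ 2 mod 15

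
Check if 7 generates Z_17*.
ord_17(7) divides 16. For each prime q|16: 7^{8}≡16, none ≡ 1. So 7 has order 16 and is a primitive root mod 17.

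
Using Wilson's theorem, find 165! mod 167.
(166)! = (165)! × (166) ≡ -1 mod 167. So (165)! ≡ -1 × (166)^(-1) ≡ (-1)×(-1) = 1 mod 167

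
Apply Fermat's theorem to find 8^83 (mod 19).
By Fermat: 8^{18} ≡ 1 (mod 19). 83 = 4×18 + 11. So 8^{83} ≡ 8^{11} ≡ 12 (mod 19)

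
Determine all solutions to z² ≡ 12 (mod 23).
The square roots of 12 mod 23 are 9 and 14. Verify: 9² = 81 ≡ 12 (mod 23)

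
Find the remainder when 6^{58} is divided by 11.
By Fermat: 6^{10} ≡ 1 mod 11. 58 = 5×10 + 8. So 6^{58} ≡ 6^{8} ≡ 4 mod 11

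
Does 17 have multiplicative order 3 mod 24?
Powers of 17 mod 24: 17^1≡17, 17^2≡1. Already 17^2≡1, so the order is 2 < 3. No, the actual order is 2.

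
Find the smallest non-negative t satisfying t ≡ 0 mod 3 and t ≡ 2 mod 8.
M = 3 × 8 = 24. M₁ = 8, y₁ ≡ 2 mod 3. M₂ = 3, y₂ ≡ 3 mod 8. t = 0×8×2 + 2×3×3 ≡ 18 mod 24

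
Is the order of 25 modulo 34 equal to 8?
Powers of 25 mod 34: 25^1≡25, 25^2≡13, 25^3≡19, 25^4≡33, 25^5≡9, 25^6≡21, 25^7≡15, 25^8≡1. First k with 25^k≡1 is k=8. Yes, ord_34(25) = 8.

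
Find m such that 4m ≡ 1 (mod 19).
Since 19 is prime, by Fermat 4^(-1) ≡ 4^{17} ≡ 5 (mod 19). Verify: 4 × 5 = 20 ≡ 1 (mod 19)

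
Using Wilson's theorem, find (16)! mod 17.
By Wilson's theorem, (16)! ≡ -1 ≡ 16 (mod 17)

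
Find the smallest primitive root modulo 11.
g = 2. For each prime q|10: 2^{5}≡10, 2^{2}≡4, none ≡ 1, so ord_11(2) = 10 and 2 is a primitive root.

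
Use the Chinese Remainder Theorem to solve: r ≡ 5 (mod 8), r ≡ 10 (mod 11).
M = 8 × 11 = 88. M₁ = 11, y₁ ≡ 3 (mod 8). M₂ = 8, y₂ ≡ 7 (mod 11). r = 5×11×3 + 10×8×7 ≡ 21 (mod 88)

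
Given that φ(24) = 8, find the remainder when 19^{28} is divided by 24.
By Euler: 19^{8} ≡ 1 mod 24 since gcd(19, 24) = 1. 28 = 3×8 + 4. So 19^{28} ≡ 19^{4} ≡ 1 mod 24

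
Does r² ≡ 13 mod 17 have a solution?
By Euler's criterion: 13^{8} ≡ 1 mod 17. Since this equals 1, 13 is a QR.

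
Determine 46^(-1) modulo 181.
Since 181 is prime, by Fermat 46^(-1) ≡ 46^{179} ≡ 122 (mod 181). Verify: 46 × 122 = 5612 ≡ 1 (mod 181)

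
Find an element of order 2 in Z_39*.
14 has order 2 mod 39 since 14^{2} ≡ 1 (mod 39) and no smaller power works.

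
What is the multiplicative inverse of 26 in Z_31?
Since 31 is prime, by Fermat 26^(-1) ≡ 26^{29} ≡ 6 (mod 31). Verify: 26 × 6 = 156 ≡ 1 (mod 31)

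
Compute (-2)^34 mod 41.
By repeated squaring mod 41: (-2)^{1}≡39, (-2)^{2}≡4, (-2)^{4}≡16, (-2)^{8}≡10, (-2)^{16}≡18, (-2)^{32}≡37. Then (-2)^{34} = (-2)^{32+2} ≡ 37 × 4 ≡ 25 mod 41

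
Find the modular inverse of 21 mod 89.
Since 89 is prime, by Fermat 21^(-1) ≡ 21^{87} ≡ 17 mod 89. Verify: 21 × 17 = 357 ≡ 1 mod 89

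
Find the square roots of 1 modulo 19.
The square roots of 1 mod 19 are 1 and 18. Verify: 1² = 1 ≡ 1 (mod 19)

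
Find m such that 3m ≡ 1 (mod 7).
Since 7 is prime, by Fermat 3^(-1) ≡ 3^{5} ≡ 5 (mod 7). Verify: 3 × 5 = 15 ≡ 1 (mod 7)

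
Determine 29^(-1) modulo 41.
Since 41 is prime, by Fermat 29^(-1) ≡ 29^{39} ≡ 17 (mod 41). Verify: 29 × 17 = 493 ≡ 1 (mod 41)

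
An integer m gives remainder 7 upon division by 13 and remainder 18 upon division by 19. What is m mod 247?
M = 13 × 19 = 247. M₁ = 19, y₁ ≡ 11 mod 13. M₂ = 13, y₂ ≡ 3 mod 19. m = 7×19×11 + 18×13×3 ≡ 189 mod 247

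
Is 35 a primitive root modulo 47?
ord_47(35) divides 46. For each prime q|46: 35^{23}≡46, 35^{2}≡3, none ≡ 1. So 35 has order 46 and is a primitive root mod 47.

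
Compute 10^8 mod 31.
By repeated squaring (mod 31): 10^{1}≡10, 10^{2}≡7, 10^{4}≡18, 10^{8}≡14. So 10^{8} ≡ 14 (mod 31)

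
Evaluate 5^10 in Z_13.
By repeated squaring (mod 13): 5^{1}≡5, 5^{2}≡12, 5^{4}≡1, 5^{8}≡1. Then 5^{10} = 5^{8+2} ≡ 1 × 12 ≡ 12 (mod 13)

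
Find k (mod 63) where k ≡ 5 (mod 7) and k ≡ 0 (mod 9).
M = 7 × 9 = 63. M₁ = 9, y₁ ≡ 4 (mod 7). M₂ = 7, y₂ ≡ 4 (mod 9). k = 5×9×4 + 0×7×4 ≡ 54 (mod 63)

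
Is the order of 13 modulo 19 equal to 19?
Powers of 13 mod 19: 13^1≡13, 13^2≡17, 13^3≡12, 13^4≡4, 13^5≡14, 13^6≡11, 13^7≡10, 13^8≡16, 13^9≡18, 13^10≡6, 13^11≡2, 13^12≡7, 13^13≡15, 13^14≡5, 13^15≡8, 13^16≡9, 13^17≡3, 13^18≡1. Already 13^18≡1, so the order is 18 < 19. No, the actual order is 18.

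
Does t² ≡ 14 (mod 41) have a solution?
By Euler's criterion: 14^{20} ≡ 40 (mod 41). Since this equals -1 (≡ 40), 14 is not a QR.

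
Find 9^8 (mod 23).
By repeated squaring (mod 23): 9^{1}≡9, 9^{2}≡12, 9^{4}≡6, 9^{8}≡13. So 9^{8} ≡ 13 (mod 23)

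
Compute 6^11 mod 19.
By repeated squaring (mod 19): 6^{1}≡6, 6^{2}≡17, 6^{4}≡4, 6^{8}≡16. Then 6^{11} = 6^{8+2+1} ≡ 16 × 17 × 6 ≡ 17 (mod 19)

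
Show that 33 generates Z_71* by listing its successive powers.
33^1, 33^2, ..., 33^{70} mod 71: [33, 24, 11, 8, 51, 50, 17, 64, 53, 45, 65, 15, 69, 5, 23, 49, 55, 40, 42, 37, 14, 36, 52, 12, 41, 4, 61, 25, 44, 32, 62, 58, 68, 43, 70, 38, 47, 60, 63, 20, 21, 54, 7, 18, 26, 6, 56, 2, 66, 48, 22, 16, 31, 29, 34, 57, 35, 19, 59, 30, 67, 10, 46, 27, 39, 9, 13, 3, 28, 1]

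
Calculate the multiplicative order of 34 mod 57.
Powers of 34 mod 57: 34^1≡34, 34^2≡16, 34^3≡31, 34^4≡28, 34^5≡40, 34^6≡49, 34^7≡13, 34^8≡43, 34^9≡37, 34^10≡4, 34^11≡22, 34^12≡7, 34^13≡10, 34^14≡55, 34^15≡46, 34^16≡25, 34^17≡52, 34^18≡1. So the order of 34 is 18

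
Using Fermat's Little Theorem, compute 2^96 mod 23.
By Fermat: 2^{22} ≡ 1 mod 23. 96 = 4×22 + 8. So 2^{96} ≡ 2^{8} ≡ 3 mod 23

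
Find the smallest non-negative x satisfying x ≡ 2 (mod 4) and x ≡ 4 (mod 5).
M = 4 × 5 = 20. M₁ = 5, y₁ ≡ 1 (mod 4). M₂ = 4, y₂ ≡ 4 (mod 5). x = 2×5×1 + 4×4×4 ≡ 14 (mod 20)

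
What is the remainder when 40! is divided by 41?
By Wilson's theorem, (40)! ≡ -1 ≡ 40 mod 41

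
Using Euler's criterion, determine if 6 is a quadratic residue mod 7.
By Euler's criterion: 6^{3} ≡ 6 mod 7. Since this equals -1 (≡ 6), 6 is not a QR.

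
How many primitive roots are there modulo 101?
A prime p has φ(p-1) primitive roots; here φ(100) = 40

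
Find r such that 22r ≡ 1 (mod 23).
Since 23 is prime, by Fermat 22^(-1) ≡ 22^{21} ≡ 22 (mod 23). Verify: 22 × 22 = 484 ≡ 1 (mod 23)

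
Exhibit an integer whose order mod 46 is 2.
45 has order 2 mod 46 since 45^{2} ≡ 1 (mod 46) and no smaller power works.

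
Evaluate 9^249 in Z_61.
Using Fermat: 9^{60} ≡ 1 (mod 61). 249 ≡ 9 (mod 60). So 9^{249} ≡ 9^{9} ≡ 34 (mod 61)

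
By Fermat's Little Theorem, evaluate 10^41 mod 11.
By Fermat: 10^{10} ≡ 1 (mod 11). 41 = 4×10 + 1. So 10^{41} ≡ 10^{1} ≡ 10 (mod 11)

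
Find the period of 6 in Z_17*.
Powers of 6 mod 17: 6^1≡6, 6^2≡2, 6^3≡12, 6^4≡4, 6^5≡7, 6^6≡8, 6^7≡14, 6^8≡16, 6^9≡11, 6^10≡15, 6^11≡5, 6^12≡13, 6^13≡10, 6^14≡9, 6^15≡3, 6^16≡1. So the order of 6 is 16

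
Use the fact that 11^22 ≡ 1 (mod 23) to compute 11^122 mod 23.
By Fermat: 11^{22} ≡ 1 (mod 23). 122 = 5×22 + 12. So 11^{122} ≡ 11^{12} ≡ 12 (mod 23)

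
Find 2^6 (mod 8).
By repeated squaring (mod 8): 2^{1}≡2, 2^{2}≡4, 2^{4}≡0. Then 2^{6} = 2^{4+2} ≡ 0 × 4 ≡ 0 (mod 8)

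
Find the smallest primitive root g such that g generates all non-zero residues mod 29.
g = 2. For each prime q|28: 2^{14}≡28, 2^{4}≡16, none ≡ 1, so ord_29(2) = 28 and 2 is a primitive root.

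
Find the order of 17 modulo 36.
Powers of 17 mod 36: 17^1≡17, 17^2≡1. So the order of 17 is 2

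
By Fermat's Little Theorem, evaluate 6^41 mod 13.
By Fermat: 6^{12} ≡ 1 (mod 13). 41 = 3×12 + 5. So 6^{41} ≡ 6^{5} ≡ 2 (mod 13)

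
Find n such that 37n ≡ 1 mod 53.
Since 53 is prime, by Fermat 37^(-1) ≡ 37^{51} ≡ 43 mod 53. Verify: 37 × 43 = 1591 ≡ 1 mod 53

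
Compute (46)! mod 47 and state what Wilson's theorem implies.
(46)! mod 47 = 46. Since this equals -1 (mod 47), Wilson confirms 47 is prime.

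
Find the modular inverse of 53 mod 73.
Since 73 is prime, by Fermat 53^(-1) ≡ 53^{71} ≡ 62 mod 73. Verify: 53 × 62 = 3286 ≡ 1 mod 73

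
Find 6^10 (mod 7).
Using Fermat: 6^{6} ≡ 1 (mod 7). 10 ≡ 4 (mod 6). So 6^{10} ≡ 6^{4} ≡ 1 (mod 7)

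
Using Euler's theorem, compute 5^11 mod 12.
By Euler: 5^{4} ≡ 1 mod 12 since gcd(5, 12) = 1. 11 = 2×4 + 3. So 5^{11} ≡ 5^{3} ≡ 5 mod 12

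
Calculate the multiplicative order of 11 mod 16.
Powers of 11 mod 16: 11^1≡11, 11^2≡9, 11^3≡3, 11^4≡1. So the order of 11 is 4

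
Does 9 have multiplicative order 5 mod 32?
Powers of 9 mod 32: 9^1≡9, 9^2≡17, 9^3≡25, 9^4≡1. Already 9^4≡1, so the order is 4 < 5. No, the actual order is 4.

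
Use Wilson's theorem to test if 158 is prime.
(157)! mod 158 = 0. Since 0 ≢ -1 mod 158, 158 is not prime.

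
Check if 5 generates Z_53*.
ord_53(5) divides 52. For each prime q|52: 5^{26}≡52, 5^{4}≡42, none ≡ 1. So 5 has order 52 and is a primitive root mod 53.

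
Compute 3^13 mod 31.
By repeated squaring (mod 31): 3^{1}≡3, 3^{2}≡9, 3^{4}≡19, 3^{8}≡20. Then 3^{13} = 3^{8+4+1} ≡ 20 × 19 × 3 ≡ 24 (mod 31)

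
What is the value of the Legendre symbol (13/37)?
(13/37) = 13^{18} mod 37 = -1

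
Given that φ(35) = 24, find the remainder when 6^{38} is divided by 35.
By Euler: 6^{24} ≡ 1 (mod 35) since gcd(6, 35) = 1. 38 = 1×24 + 14. So 6^{38} ≡ 6^{14} ≡ 1 (mod 35)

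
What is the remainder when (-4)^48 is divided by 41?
Using Fermat: (-4)^{40} ≡ 1 (mod 41). 48 ≡ 8 (mod 40). So (-4)^{48} ≡ (-4)^{8} ≡ 18 (mod 41)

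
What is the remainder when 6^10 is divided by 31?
By repeated squaring mod 31: 6^{1}≡6, 6^{2}≡5, 6^{4}≡25, 6^{8}≡5. Then 6^{10} = 6^{8+2} ≡ 5 × 5 ≡ 25 mod 31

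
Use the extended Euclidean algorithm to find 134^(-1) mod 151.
Extended GCD: 134(71) + 151(-63) = 1. So 134^(-1) ≡ 71 (mod 151). Verify: 134 × 71 = 9514 ≡ 1 (mod 151)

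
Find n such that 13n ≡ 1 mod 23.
Since 23 is prime, by Fermat 13^(-1) ≡ 13^{21} ≡ 16 mod 23. Verify: 13 × 16 = 208 ≡ 1 mod 23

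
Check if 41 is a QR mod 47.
By Euler's criterion: 41^{23} ≡ 46 mod 47. Since this equals -1 (≡ 46), 41 is not a QR.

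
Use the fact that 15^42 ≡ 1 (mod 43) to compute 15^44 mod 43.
By Fermat: 15^{42} ≡ 1 (mod 43). So 15^{44} = 15^{42} · 15^{2} ≡ 15^{2} ≡ 10 (mod 43)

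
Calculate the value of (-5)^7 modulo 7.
Using Fermat: (-5)^{6} ≡ 1 (mod 7). 7 ≡ 1 (mod 6). So (-5)^{7} ≡ (-5)^{1} ≡ 2 (mod 7)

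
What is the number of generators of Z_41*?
There are φ(41-1) = φ(40) = 16 primitive roots modulo 41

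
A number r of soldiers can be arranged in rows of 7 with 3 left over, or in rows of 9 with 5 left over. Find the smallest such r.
M = 7 × 9 = 63. M₁ = 9, y₁ ≡ 4 (mod 7). M₂ = 7, y₂ ≡ 4 (mod 9). r = 3×9×4 + 5×7×4 ≡ 59 (mod 63)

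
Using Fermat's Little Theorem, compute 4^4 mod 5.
By Fermat's Little Theorem, 4^{4} ≡ 1 (mod 5) since 5 is prime and gcd(4, 5) = 1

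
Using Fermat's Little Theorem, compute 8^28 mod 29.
By Fermat's Little Theorem, 8^{28} ≡ 1 mod 29 since 29 is prime and gcd(8, 29) = 1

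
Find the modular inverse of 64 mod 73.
Since 73 is prime, by Fermat 64^(-1) ≡ 64^{71} ≡ 8 mod 73. Verify: 64 × 8 = 512 ≡ 1 mod 73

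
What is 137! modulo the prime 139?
(138)! = (137)! × (138) ≡ -1 (mod 139). So (137)! ≡ -1 × (138)^(-1) ≡ (-1)×(-1) = 1 (mod 139)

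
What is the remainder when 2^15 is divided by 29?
By repeated squaring mod 29: 2^{1}≡2, 2^{2}≡4, 2^{4}≡16, 2^{8}≡24. Then 2^{15} = 2^{8+4+2+1} ≡ 24 × 16 × 4 × 2 ≡ 27 mod 29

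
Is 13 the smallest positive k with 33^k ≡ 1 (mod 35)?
Powers of 33 mod 35: 33^1≡33, 33^2≡4, 33^3≡27, 33^4≡16, 33^5≡3, 33^6≡29, 33^7≡12, 33^8≡11, 33^9≡13, 33^10≡9, 33^11≡17, 33^12≡1. Already 33^12≡1, so the order is 12 < 13. No, the actual order is 12.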